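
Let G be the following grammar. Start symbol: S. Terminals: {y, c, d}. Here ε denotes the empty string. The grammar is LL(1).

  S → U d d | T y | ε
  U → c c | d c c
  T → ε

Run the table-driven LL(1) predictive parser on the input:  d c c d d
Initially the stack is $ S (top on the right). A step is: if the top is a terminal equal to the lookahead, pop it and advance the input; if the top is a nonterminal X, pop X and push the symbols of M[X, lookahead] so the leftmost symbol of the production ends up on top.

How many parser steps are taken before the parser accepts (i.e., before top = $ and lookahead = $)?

7

step 1: stack=$ S  input=d c c d d $  — expand S → U d d
step 2: stack=$ d d U  input=d c c d d $  — expand U → d c c
step 3: stack=$ d d c c d  input=d c c d d $  — match d
step 4: stack=$ d d c c  input=c c d d $  — match c
step 5: stack=$ d d c  input=c d d $  — match c
step 6: stack=$ d d  input=d d $  — match d
step 7: stack=$ d  input=d $  — match d
Accept reached after 7 steps.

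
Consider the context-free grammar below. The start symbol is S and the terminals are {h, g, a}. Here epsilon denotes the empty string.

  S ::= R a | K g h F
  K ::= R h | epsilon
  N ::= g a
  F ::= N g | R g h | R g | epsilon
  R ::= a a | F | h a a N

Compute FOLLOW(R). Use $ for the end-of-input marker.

{a, g, h}

FIRST(N) = {g}
FIRST(S) = {a, g, h}  (via R a, K g h F)
FIRST(K) = {epsilon, a, g, h}  (via R h)
FIRST(F) = {epsilon, a, g, h}  (via N g, R g h, R g)
FIRST(R) = {epsilon, a, g, h}  (via F)
FOLLOW(S) includes $ since S is the start symbol.
FOLLOW(S): S appears on no right-hand side. Thus FOLLOW(S) = {$}.
FOLLOW(K): in S::=K g h F, K is followed by g h F with FIRST {g}. Thus FOLLOW(K) = {g}.
FOLLOW(R): in S::=R a, R is followed by a with FIRST {a}; in K::=R h, R is followed by h with FIRST {h}; in F::=R g h, R is followed by g h with FIRST {g}; in F::=R g, R is followed by g with FIRST {g}. Thus FOLLOW(R) = {a, g, h}.
FOLLOW(N): in F::=N g, N is followed by g with FIRST {g}; in R::=h a a N, the suffix after N is empty, so FOLLOW(N) ⊇ FOLLOW(R) = {a, g, h}. Thus FOLLOW(N) = {a, g, h}.
FOLLOW(F): in S::=K g h F, the suffix after F is empty, so FOLLOW(F) ⊇ FOLLOW(S) = {$}; in R::=F, the suffix after F is empty, so FOLLOW(F) ⊇ FOLLOW(R) = {a, g, h}. Thus FOLLOW(F) = {$, a, g, h}.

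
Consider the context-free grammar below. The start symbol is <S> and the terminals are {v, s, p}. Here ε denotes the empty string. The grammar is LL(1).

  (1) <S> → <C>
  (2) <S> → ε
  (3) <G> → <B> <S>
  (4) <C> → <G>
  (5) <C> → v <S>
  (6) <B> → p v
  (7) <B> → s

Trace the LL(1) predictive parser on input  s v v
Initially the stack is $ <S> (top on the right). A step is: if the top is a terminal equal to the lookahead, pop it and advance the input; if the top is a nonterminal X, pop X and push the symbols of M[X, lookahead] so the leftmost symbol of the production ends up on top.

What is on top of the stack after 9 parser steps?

<C>

     Stack      Input    Action
  1  $ <S>      s v v $  expand <S> → <C>
  2  $ <C>      s v v $  expand <C> → <G>
  3  $ <G>      s v v $  expand <G> → <B> <S>
  4  $ <S> <B>  s v v $  expand <B> → s
  5  $ <S> s    s v v $  match s
  6  $ <S>      v v $    expand <S> → <C>
  7  $ <C>      v v $    expand <C> → v <S>
  8  $ <S> v    v v $    match v
  9  $ <S>      v $      expand <S> → <C>
Stack after step 9: $ <C> (top = <C>).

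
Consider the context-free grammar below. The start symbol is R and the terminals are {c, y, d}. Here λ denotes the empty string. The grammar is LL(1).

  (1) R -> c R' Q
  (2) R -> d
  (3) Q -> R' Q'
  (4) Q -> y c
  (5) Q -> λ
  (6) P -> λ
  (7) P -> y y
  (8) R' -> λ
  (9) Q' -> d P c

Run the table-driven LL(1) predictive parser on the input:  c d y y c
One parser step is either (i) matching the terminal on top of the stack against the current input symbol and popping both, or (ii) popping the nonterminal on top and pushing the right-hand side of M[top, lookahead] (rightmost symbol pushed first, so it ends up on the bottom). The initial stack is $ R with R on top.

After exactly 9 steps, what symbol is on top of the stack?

y

     Stack     Input        Action
  1  $ R       c d y y c $  expand R -> c R' Q
  2  $ Q R' c  c d y y c $  match c
  3  $ Q R'    d y y c $    expand R' -> λ
  4  $ Q       d y y c $    expand Q -> R' Q'
  5  $ Q' R'   d y y c $    expand R' -> λ
  6  $ Q'      d y y c $    expand Q' -> d P c
  7  $ c P d   d y y c $    match d
  8  $ c P     y y c $      expand P -> y y
  9  $ c y y   y y c $      match y
Stack after step 9: $ c y (top = y).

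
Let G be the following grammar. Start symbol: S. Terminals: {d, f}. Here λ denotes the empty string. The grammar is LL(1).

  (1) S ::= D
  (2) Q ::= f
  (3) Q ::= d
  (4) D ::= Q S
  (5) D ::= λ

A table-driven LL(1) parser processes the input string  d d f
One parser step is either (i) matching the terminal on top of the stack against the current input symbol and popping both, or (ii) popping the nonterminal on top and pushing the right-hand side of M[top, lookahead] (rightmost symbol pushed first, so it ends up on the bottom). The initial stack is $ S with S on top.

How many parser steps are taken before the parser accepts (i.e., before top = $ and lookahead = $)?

14

step 1: stack=$ S  input=d d f $  — expand S ::= D
step 2: stack=$ D  input=d d f $  — expand D ::= Q S
step 3: stack=$ S Q  input=d d f $  — expand Q ::= d
step 4: stack=$ S d  input=d d f $  — match d
step 5: stack=$ S  input=d f $  — expand S ::= D
step 6: stack=$ D  input=d f $  — expand D ::= Q S
step 7: stack=$ S Q  input=d f $  — expand Q ::= d
step 8: stack=$ S d  input=d f $  — match d
step 9: stack=$ S  input=f $  — expand S ::= D
step 10: stack=$ D  input=f $  — expand D ::= Q S
step 11: stack=$ S Q  input=f $  — expand Q ::= f
step 12: stack=$ S f  input=f $  — match f
step 13: stack=$ S  input=$  — expand S ::= D
step 14: stack=$ D  input=$  — expand D ::= λ
Accept reached after 14 steps.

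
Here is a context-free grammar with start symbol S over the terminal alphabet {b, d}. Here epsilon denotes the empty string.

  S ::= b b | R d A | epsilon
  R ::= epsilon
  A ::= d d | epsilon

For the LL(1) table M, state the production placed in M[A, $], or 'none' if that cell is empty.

FIRST(R) = {epsilon}
FIRST(A) = {epsilon, d}
FIRST(S) = {epsilon, b, d}  (via R d A)
FOLLOW(S) includes $ since S is the start symbol.
FOLLOW(S): S appears on no right-hand side. Thus FOLLOW(S) = {$}.
FOLLOW(A): in S::=R d A, the suffix after A is empty, so FOLLOW(A) ⊇ FOLLOW(S) = {$}. Thus FOLLOW(A) = {$}.
For A ::= d d: FIRST(d d) = {d}, so it goes in M[A, t] for t ∈ {d}.
For A ::= epsilon: FIRST(epsilon) = {epsilon}, so it goes in M[A, t] for t ∈ {}; since epsilon ∈ FIRST, also for every t ∈ FOLLOW(A) = {$}.

A ::= epsilon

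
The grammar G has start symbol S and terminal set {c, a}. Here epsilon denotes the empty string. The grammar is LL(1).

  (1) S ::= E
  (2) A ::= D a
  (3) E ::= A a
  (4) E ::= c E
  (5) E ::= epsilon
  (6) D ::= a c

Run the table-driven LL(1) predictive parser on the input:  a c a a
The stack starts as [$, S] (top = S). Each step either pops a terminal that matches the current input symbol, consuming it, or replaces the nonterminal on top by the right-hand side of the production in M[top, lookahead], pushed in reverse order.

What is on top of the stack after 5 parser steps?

step 1: stack=$ S  input=a c a a $  — expand S ::= E
step 2: stack=$ E  input=a c a a $  — expand E ::= A a
step 3: stack=$ a A  input=a c a a $  — expand A ::= D a
step 4: stack=$ a a D  input=a c a a $  — expand D ::= a c
step 5: stack=$ a a c a  input=a c a a $  — match a
Stack after step 5: $ a a c (top = c).

c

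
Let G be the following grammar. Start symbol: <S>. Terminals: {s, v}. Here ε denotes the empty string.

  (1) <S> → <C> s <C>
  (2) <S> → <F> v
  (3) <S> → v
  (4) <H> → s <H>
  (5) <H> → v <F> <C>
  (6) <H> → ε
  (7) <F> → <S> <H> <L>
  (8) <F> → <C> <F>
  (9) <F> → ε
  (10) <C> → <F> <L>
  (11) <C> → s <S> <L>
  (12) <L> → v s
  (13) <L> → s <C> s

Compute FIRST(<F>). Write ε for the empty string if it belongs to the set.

FIRST(<H>): from <H>→s <H> we get {s}; from <H>→v <F> <C> we get {v}; from <H>→ε we get {ε}. So FIRST(<H>) = {ε, s, v}.
FIRST(<L>): from <L>→v s we get {v}; from <L>→s <C> s we get {s}. So FIRST(<L>) = {s, v}.
FIRST(<S>): from <S>→<C> s <C> we get {s, v}; from <S>→<F> v we get {s, v}; from <S>→v we get {v}. So FIRST(<S>) = {s, v}.
FIRST(<F>): from <F>→<S> <H> <L> we get {s, v}; from <F>→<C> <F> we get {s, v}; from <F>→ε we get {ε}. So FIRST(<F>) = {ε, s, v}.
FIRST(<C>): from <C>→<F> <L> we get {s, v}; from <C>→s <S> <L> we get {s}. So FIRST(<C>) = {s, v}.

{ε, s, v}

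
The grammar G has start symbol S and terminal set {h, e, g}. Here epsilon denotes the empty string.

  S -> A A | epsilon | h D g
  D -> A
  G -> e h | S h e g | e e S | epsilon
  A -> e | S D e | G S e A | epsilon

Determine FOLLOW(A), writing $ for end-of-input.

{$, e, g, h}

FIRST(S) = {epsilon, e, h}  (via A A)
FIRST(G) = {epsilon, e, h}  (via S h e g)
FIRST(D) = {epsilon, e, h}  (via A)
FIRST(A) = {epsilon, e, h}  (via S D e, G S e A)
FOLLOW(S) includes $ since S is the start symbol.
FOLLOW(D): in S->h D g, D is followed by g with FIRST {g}; in A->S D e, D is followed by e with FIRST {e}. Thus FOLLOW(D) = {e, g}.
FOLLOW(G): in A->G S e A, G is followed by S e A with FIRST {e, h}. Thus FOLLOW(G) = {e, h}.
FOLLOW(S): in G->S h e g, S is followed by h e g with FIRST {h}; in G->e e S, the suffix after S is empty, so FOLLOW(S) ⊇ FOLLOW(G) = {e, h}; in A->S D e, S is followed by D e with FIRST {e, h}; in A->G S e A, S is followed by e A with FIRST {e}. Thus FOLLOW(S) = {$, e, h}.
FOLLOW(A): in S->A A (occurrence 1), A is followed by A with FIRST {epsilon, e, h}; in S->A A (occurrence 1), the suffix after A is nullable, so FOLLOW(A) ⊇ FOLLOW(S) = {$, e, h}; in S->A A (occurrence 2), the suffix after A is empty, so FOLLOW(A) ⊇ FOLLOW(S) = {$, e, h}; in D->A, the suffix after A is empty, so FOLLOW(A) ⊇ FOLLOW(D) = {e, g}; in A->G S e A, the suffix after A is empty (adds nothing new). Thus FOLLOW(A) = {$, e, g, h}.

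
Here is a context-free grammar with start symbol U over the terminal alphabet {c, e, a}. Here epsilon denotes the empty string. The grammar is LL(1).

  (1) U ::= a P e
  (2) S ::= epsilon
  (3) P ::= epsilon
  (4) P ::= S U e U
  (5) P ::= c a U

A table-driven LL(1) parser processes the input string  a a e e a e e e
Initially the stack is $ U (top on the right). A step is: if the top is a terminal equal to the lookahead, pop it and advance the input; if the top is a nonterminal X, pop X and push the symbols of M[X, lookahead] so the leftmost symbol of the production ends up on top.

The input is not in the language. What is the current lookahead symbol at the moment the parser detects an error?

step 1: stack=$ U  input=a a e e a e e e $  — expand U ::= a P e
step 2: stack=$ e P a  input=a a e e a e e e $  — match a
step 3: stack=$ e P  input=a e e a e e e $  — expand P ::= S U e U
step 4: stack=$ e U e U S  input=a e e a e e e $  — expand S ::= epsilon
step 5: stack=$ e U e U  input=a e e a e e e $  — expand U ::= a P e
step 6: stack=$ e U e e P a  input=a e e a e e e $  — match a
step 7: stack=$ e U e e P  input=e e a e e e $  — expand P ::= epsilon
step 8: stack=$ e U e e  input=e e a e e e $  — match e
step 9: stack=$ e U e  input=e a e e e $  — match e
step 10: stack=$ e U  input=a e e e $  — expand U ::= a P e
step 11: stack=$ e e P a  input=a e e e $  — match a
step 12: stack=$ e e P  input=e e e $  — expand P ::= epsilon
step 13: stack=$ e e  input=e e e $  — match e
step 14: stack=$ e  input=e e $  — match e
step 15: stack=$  input=e $  — error: stack empty but input remains

e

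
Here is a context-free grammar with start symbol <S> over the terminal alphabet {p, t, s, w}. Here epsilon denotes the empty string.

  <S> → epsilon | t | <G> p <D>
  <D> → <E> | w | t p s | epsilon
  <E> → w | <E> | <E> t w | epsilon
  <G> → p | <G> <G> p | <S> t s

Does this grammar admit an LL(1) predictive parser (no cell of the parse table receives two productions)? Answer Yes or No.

No

FIRST(<S>) = {epsilon, p, t}
FIRST(<D>) = {epsilon, t, w}
FIRST(<E>) = {epsilon, t, w}
FIRST(<G>) = {p, t}
FOLLOW(<S>) = {$, t}
FOLLOW(<D>) = {$, t}
FOLLOW(<E>) = {$, t}
FOLLOW(<G>) = {p, t}
Cell M[<D>, $] receives both <D> → <E> and <D> → epsilon — the grammar is not LL(1).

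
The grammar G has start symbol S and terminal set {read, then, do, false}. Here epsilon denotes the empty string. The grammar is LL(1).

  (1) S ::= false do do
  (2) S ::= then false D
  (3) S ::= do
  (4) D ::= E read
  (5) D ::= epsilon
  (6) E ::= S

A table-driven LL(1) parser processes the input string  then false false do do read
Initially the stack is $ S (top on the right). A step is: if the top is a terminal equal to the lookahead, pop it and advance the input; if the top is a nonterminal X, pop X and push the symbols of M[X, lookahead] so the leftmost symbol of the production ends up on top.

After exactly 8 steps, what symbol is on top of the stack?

do

     Stack               Input                          Action
  1  $ S                 then false false do do read $  expand S ::= then false D
  2  $ D false then      then false false do do read $  match then
  3  $ D false           false false do do read $       match false
  4  $ D                 false do do read $             expand D ::= E read
  5  $ read E            false do do read $             expand E ::= S
  6  $ read S            false do do read $             expand S ::= false do do
  7  $ read do do false  false do do read $             match false
  8  $ read do do        do do read $                   match do
Stack after step 8: $ read do (top = do).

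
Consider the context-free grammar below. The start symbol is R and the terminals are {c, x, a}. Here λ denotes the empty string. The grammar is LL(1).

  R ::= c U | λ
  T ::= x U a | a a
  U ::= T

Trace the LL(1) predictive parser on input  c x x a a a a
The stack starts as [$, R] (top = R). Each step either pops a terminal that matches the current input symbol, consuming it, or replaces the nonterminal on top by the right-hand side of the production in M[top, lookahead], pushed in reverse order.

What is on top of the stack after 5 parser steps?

step 1: stack=$ R  input=c x x a a a a $  — expand R ::= c U
step 2: stack=$ U c  input=c x x a a a a $  — match c
step 3: stack=$ U  input=x x a a a a $  — expand U ::= T
step 4: stack=$ T  input=x x a a a a $  — expand T ::= x U a
step 5: stack=$ a U x  input=x x a a a a $  — match x
Stack after step 5: $ a U (top = U).

U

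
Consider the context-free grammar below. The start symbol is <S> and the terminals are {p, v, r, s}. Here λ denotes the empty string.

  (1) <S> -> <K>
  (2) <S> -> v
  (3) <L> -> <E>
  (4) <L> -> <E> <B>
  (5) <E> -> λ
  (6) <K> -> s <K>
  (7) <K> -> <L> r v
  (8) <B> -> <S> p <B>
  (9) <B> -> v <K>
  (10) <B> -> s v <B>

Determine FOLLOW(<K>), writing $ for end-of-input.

{$, p, r}

FIRST(<E>) = {λ}
FIRST(<S>) = {r, s, v}  (via <K>)
FIRST(<B>) = {r, s, v}  (via <S> p <B>)
FIRST(<L>) = {λ, r, s, v}  (via <E>, <E> <B>)
FIRST(<K>) = {r, s, v}  (via <L> r v)
FOLLOW(<S>) includes $ since <S> is the start symbol.
FOLLOW(<S>): in <B>-><S> p <B>, <S> is followed by p <B> with FIRST {p}. Thus FOLLOW(<S>) = {$, p}.
FOLLOW(<L>): in <K>-><L> r v, <L> is followed by r v with FIRST {r}. Thus FOLLOW(<L>) = {r}.
FOLLOW(<E>): in <L>-><E>, the suffix after <E> is empty, so FOLLOW(<E>) ⊇ FOLLOW(<L>) = {r}; in <L>-><E> <B>, <E> is followed by <B> with FIRST {r, s, v}. Thus FOLLOW(<E>) = {r, s, v}.
FOLLOW(<B>): in <L>-><E> <B>, the suffix after <B> is empty, so FOLLOW(<B>) ⊇ FOLLOW(<L>) = {r}; in <B>-><S> p <B>, the suffix after <B> is empty (adds nothing new); in <B>->s v <B>, the suffix after <B> is empty (adds nothing new). Thus FOLLOW(<B>) = {r}.
FOLLOW(<K>): in <S>-><K>, the suffix after <K> is empty, so FOLLOW(<K>) ⊇ FOLLOW(<S>) = {$, p}; in <K>->s <K>, the suffix after <K> is empty (adds nothing new); in <B>->v <K>, the suffix after <K> is empty, so FOLLOW(<K>) ⊇ FOLLOW(<B>) = {r}. Thus FOLLOW(<K>) = {$, p, r}.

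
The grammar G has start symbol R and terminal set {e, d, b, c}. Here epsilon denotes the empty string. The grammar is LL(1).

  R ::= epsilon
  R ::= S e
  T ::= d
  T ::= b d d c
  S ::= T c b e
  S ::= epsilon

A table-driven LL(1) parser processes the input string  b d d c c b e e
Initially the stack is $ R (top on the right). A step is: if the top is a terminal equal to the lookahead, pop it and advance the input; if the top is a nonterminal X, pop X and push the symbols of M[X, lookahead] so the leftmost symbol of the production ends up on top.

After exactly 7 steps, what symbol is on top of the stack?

c

step 1: stack=$ R  input=b d d c c b e e $  — expand R ::= S e
step 2: stack=$ e S  input=b d d c c b e e $  — expand S ::= T c b e
step 3: stack=$ e e b c T  input=b d d c c b e e $  — expand T ::= b d d c
step 4: stack=$ e e b c c d d b  input=b d d c c b e e $  — match b
step 5: stack=$ e e b c c d d  input=d d c c b e e $  — match d
step 6: stack=$ e e b c c d  input=d c c b e e $  — match d
step 7: stack=$ e e b c c  input=c c b e e $  — match c
Stack after step 7: $ e e b c (top = c).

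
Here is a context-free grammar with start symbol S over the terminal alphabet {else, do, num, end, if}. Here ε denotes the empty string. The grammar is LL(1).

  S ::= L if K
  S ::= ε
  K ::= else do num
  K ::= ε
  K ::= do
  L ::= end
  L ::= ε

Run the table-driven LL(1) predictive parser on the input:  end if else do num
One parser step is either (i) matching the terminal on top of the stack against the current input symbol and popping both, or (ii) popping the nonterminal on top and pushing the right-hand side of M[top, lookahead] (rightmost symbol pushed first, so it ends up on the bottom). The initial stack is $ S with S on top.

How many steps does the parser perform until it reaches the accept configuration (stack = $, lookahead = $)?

8

step 1: stack=$ S  input=end if else do num $  — expand S ::= L if K
step 2: stack=$ K if L  input=end if else do num $  — expand L ::= end
step 3: stack=$ K if end  input=end if else do num $  — match end
step 4: stack=$ K if  input=if else do num $  — match if
step 5: stack=$ K  input=else do num $  — expand K ::= else do num
step 6: stack=$ num do else  input=else do num $  — match else
step 7: stack=$ num do  input=do num $  — match do
step 8: stack=$ num  input=num $  — match num
Accept reached after 8 steps.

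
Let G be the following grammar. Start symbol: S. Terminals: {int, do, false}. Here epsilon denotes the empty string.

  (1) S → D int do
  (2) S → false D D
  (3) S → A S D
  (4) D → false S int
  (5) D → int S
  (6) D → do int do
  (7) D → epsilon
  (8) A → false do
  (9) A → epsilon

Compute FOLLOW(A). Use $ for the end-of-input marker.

FIRST(D) = {epsilon, do, false, int}
FIRST(A) = {epsilon, false}
FIRST(S) = {do, false, int}  (via D int do, A S D)
FOLLOW(S) includes $ since S is the start symbol.
FOLLOW(A): in S→A S D, A is followed by S D with FIRST {do, false, int}. Thus FOLLOW(A) = {do, false, int}.
FOLLOW(S): in S→A S D, S is followed by D with FIRST {epsilon, do, false, int}; in S→A S D, the suffix after S is nullable (adds nothing new); in D→false S int, S is followed by int with FIRST {int}; in D→int S, the suffix after S is empty, so FOLLOW(S) ⊇ FOLLOW(D) = {$, do, false, int}. Thus FOLLOW(S) = {$, do, false, int}.
FOLLOW(D): in S→D int do, D is followed by int do with FIRST {int}; in S→false D D (occurrence 1), D is followed by D with FIRST {epsilon, do, false, int}; in S→false D D (occurrence 1), the suffix after D is nullable, so FOLLOW(D) ⊇ FOLLOW(S) = {$, do, false, int}; in S→false D D (occurrence 2), the suffix after D is empty, so FOLLOW(D) ⊇ FOLLOW(S) = {$, do, false, int}; in S→A S D, the suffix after D is empty, so FOLLOW(D) ⊇ FOLLOW(S) = {$, do, false, int}. Thus FOLLOW(D) = {$, do, false, int}.

{do, false, int}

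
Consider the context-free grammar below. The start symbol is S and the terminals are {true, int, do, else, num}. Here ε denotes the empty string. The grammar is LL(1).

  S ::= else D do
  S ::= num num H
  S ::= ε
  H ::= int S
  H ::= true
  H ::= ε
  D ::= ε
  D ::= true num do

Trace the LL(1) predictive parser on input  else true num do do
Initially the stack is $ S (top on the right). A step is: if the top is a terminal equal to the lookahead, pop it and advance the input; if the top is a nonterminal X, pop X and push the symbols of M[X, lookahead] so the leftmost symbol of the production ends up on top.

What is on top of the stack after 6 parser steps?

step 1: stack=$ S  input=else true num do do $  — expand S ::= else D do
step 2: stack=$ do D else  input=else true num do do $  — match else
step 3: stack=$ do D  input=true num do do $  — expand D ::= true num do
step 4: stack=$ do do num true  input=true num do do $  — match true
step 5: stack=$ do do num  input=num do do $  — match num
step 6: stack=$ do do  input=do do $  — match do
Stack after step 6: $ do (top = do).

do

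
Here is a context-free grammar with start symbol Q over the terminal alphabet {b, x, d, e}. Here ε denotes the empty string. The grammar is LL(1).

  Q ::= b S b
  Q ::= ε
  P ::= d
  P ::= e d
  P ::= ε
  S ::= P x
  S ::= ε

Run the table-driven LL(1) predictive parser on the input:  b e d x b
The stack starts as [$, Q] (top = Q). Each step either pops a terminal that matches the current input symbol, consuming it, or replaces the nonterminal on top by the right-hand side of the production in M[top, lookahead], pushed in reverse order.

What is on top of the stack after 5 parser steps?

d

step 1: stack=$ Q  input=b e d x b $  — expand Q ::= b S b
step 2: stack=$ b S b  input=b e d x b $  — match b
step 3: stack=$ b S  input=e d x b $  — expand S ::= P x
step 4: stack=$ b x P  input=e d x b $  — expand P ::= e d
step 5: stack=$ b x d e  input=e d x b $  — match e
Stack after step 5: $ b x d (top = d).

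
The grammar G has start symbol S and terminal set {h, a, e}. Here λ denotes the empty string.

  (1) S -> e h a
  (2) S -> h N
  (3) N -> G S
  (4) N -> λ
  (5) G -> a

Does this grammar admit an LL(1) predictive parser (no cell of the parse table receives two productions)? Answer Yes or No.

Yes

FIRST(S) = {e, h}
FIRST(N) = {λ, a}
FIRST(G) = {a}
FOLLOW(S) = {$}
FOLLOW(N) = {$}
FOLLOW(G) = {e, h}
Each cell of M receives at most one production.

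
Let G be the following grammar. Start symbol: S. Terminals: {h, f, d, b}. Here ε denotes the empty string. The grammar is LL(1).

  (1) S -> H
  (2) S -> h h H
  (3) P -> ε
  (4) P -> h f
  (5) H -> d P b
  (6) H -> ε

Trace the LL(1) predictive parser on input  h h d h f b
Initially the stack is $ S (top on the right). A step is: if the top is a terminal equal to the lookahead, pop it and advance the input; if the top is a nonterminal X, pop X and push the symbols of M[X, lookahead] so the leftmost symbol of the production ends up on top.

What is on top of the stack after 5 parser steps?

P

     Stack    Input          Action
  1  $ S      h h d h f b $  expand S -> h h H
  2  $ H h h  h h d h f b $  match h
  3  $ H h    h d h f b $    match h
  4  $ H      d h f b $      expand H -> d P b
  5  $ b P d  d h f b $      match d
Stack after step 5: $ b P (top = P).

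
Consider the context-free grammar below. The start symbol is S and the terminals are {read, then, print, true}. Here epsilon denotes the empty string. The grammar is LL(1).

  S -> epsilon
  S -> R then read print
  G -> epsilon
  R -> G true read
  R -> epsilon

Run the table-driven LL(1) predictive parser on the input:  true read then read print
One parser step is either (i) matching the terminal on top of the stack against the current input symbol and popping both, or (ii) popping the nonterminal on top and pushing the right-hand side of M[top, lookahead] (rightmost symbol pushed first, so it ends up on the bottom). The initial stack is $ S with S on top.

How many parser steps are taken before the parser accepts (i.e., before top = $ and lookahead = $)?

     Stack                          Input                        Action
  1  $ S                            true read then read print $  expand S -> R then read print
  2  $ print read then R            true read then read print $  expand R -> G true read
  3  $ print read then read true G  true read then read print $  expand G -> epsilon
  4  $ print read then read true    true read then read print $  match true
  5  $ print read then read         read then read print $       match read
  6  $ print read then              then read print $            match then
  7  $ print read                   read print $                 match read
  8  $ print                        print $                      match print
Accept reached after 8 steps.

8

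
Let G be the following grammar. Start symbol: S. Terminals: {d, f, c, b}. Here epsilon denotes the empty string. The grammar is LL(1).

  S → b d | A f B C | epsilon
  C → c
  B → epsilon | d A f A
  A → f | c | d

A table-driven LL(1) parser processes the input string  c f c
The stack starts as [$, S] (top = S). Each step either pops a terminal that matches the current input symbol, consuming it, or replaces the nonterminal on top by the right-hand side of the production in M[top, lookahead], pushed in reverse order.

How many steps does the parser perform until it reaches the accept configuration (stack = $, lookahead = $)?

     Stack      Input    Action
  1  $ S        c f c $  expand S → A f B C
  2  $ C B f A  c f c $  expand A → c
  3  $ C B f c  c f c $  match c
  4  $ C B f    f c $    match f
  5  $ C B      c $      expand B → epsilon
  6  $ C        c $      expand C → c
  7  $ c        c $      match c
Accept reached after 7 steps.

7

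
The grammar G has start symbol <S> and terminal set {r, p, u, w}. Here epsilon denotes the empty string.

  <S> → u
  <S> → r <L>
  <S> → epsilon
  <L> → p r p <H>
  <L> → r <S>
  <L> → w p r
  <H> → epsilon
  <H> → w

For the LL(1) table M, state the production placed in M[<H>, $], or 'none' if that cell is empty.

FIRST(<S>) = {epsilon, r, u}
FIRST(<L>) = {p, r, w}
FIRST(<H>) = {epsilon, w}
FOLLOW(<S>) includes $ since <S> is the start symbol.
FOLLOW(<L>): in <S>→r <L>, the suffix after <L> is empty, so FOLLOW(<L>) ⊇ FOLLOW(<S>) = {$}. Thus FOLLOW(<L>) = {$}.
FOLLOW(<H>): in <L>→p r p <H>, the suffix after <H> is empty, so FOLLOW(<H>) ⊇ FOLLOW(<L>) = {$}. Thus FOLLOW(<H>) = {$}.
For <H> → epsilon: FIRST(epsilon) = {epsilon}, so it goes in M[<H>, t] for t ∈ {}; since epsilon ∈ FIRST, also for every t ∈ FOLLOW(<H>) = {$}.
For <H> → w: FIRST(w) = {w}, so it goes in M[<H>, t] for t ∈ {w}.

<H> → epsilon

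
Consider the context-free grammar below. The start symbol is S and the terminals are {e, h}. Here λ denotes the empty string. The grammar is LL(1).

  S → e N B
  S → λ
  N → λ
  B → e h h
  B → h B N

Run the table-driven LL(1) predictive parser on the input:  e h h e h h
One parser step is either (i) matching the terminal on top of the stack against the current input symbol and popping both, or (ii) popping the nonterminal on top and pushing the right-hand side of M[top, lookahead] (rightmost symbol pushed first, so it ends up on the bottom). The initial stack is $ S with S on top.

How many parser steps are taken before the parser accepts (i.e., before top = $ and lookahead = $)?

13

step 1: stack=$ S  input=e h h e h h $  — expand S → e N B
step 2: stack=$ B N e  input=e h h e h h $  — match e
step 3: stack=$ B N  input=h h e h h $  — expand N → λ
step 4: stack=$ B  input=h h e h h $  — expand B → h B N
step 5: stack=$ N B h  input=h h e h h $  — match h
step 6: stack=$ N B  input=h e h h $  — expand B → h B N
step 7: stack=$ N N B h  input=h e h h $  — match h
step 8: stack=$ N N B  input=e h h $  — expand B → e h h
step 9: stack=$ N N h h e  input=e h h $  — match e
step 10: stack=$ N N h h  input=h h $  — match h
step 11: stack=$ N N h  input=h $  — match h
step 12: stack=$ N N  input=$  — expand N → λ
step 13: stack=$ N  input=$  — expand N → λ
Accept reached after 13 steps.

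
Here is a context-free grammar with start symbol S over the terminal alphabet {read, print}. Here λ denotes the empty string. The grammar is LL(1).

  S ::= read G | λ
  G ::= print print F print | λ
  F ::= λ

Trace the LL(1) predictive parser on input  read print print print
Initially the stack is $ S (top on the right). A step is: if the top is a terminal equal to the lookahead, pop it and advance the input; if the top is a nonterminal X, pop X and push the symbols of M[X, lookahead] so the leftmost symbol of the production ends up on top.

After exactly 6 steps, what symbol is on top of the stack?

     Stack                  Input                     Action
  1  $ S                    read print print print $  expand S ::= read G
  2  $ G read               read print print print $  match read
  3  $ G                    print print print $       expand G ::= print print F print
  4  $ print F print print  print print print $       match print
  5  $ print F print        print print $             match print
  6  $ print F              print $                   expand F ::= λ
Stack after step 6: $ print (top = print).

print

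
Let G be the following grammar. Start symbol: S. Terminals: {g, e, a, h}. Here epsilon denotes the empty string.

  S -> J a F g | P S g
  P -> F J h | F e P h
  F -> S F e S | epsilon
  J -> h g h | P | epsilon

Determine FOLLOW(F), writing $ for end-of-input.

FIRST(S) = {a, e, h}  (via J a F g, P S g)
FIRST(F) = {epsilon, a, e, h}  (via S F e S)
FIRST(P) = {a, e, h}  (via F J h, F e P h)
FIRST(J) = {epsilon, a, e, h}  (via P)
FOLLOW(S) includes $ since S is the start symbol.
FOLLOW(F): in S->J a F g, F is followed by g with FIRST {g}; in P->F J h, F is followed by J h with FIRST {a, e, h}; in P->F e P h, F is followed by e P h with FIRST {e}; in F->S F e S, F is followed by e S with FIRST {e}. Thus FOLLOW(F) = {a, e, g, h}.
FOLLOW(S): in S->P S g, S is followed by g with FIRST {g}; in F->S F e S (occurrence 1), S is followed by F e S with FIRST {a, e, h}; in F->S F e S (occurrence 2), the suffix after S is empty, so FOLLOW(S) ⊇ FOLLOW(F) = {a, e, g, h}. Thus FOLLOW(S) = {$, a, e, g, h}.
FOLLOW(J): in S->J a F g, J is followed by a F g with FIRST {a}; in P->F J h, J is followed by h with FIRST {h}. Thus FOLLOW(J) = {a, h}.
FOLLOW(P): in S->P S g, P is followed by S g with FIRST {a, e, h}; in P->F e P h, P is followed by h with FIRST {h}; in J->P, the suffix after P is empty, so FOLLOW(P) ⊇ FOLLOW(J) = {a, h}. Thus FOLLOW(P) = {a, e, h}.

{a, e, g, h}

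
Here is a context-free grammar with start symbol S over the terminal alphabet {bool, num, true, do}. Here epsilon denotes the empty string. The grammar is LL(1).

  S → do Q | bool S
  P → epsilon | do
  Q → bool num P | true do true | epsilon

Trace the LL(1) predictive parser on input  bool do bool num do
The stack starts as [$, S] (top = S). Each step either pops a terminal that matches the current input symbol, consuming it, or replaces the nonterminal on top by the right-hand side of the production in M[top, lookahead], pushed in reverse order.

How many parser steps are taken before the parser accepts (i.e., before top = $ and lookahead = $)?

     Stack         Input                  Action
  1  $ S           bool do bool num do $  expand S → bool S
  2  $ S bool      bool do bool num do $  match bool
  3  $ S           do bool num do $       expand S → do Q
  4  $ Q do        do bool num do $       match do
  5  $ Q           bool num do $          expand Q → bool num P
  6  $ P num bool  bool num do $          match bool
  7  $ P num       num do $               match num
  8  $ P           do $                   expand P → do
  9  $ do          do $                   match do
Accept reached after 9 steps.

9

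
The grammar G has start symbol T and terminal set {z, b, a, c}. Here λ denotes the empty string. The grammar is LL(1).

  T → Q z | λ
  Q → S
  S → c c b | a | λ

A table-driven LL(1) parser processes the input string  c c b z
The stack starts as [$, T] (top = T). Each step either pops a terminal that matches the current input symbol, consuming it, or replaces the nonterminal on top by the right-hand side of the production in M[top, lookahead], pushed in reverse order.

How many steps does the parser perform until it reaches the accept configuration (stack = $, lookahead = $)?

step 1: stack=$ T  input=c c b z $  — expand T → Q z
step 2: stack=$ z Q  input=c c b z $  — expand Q → S
step 3: stack=$ z S  input=c c b z $  — expand S → c c b
step 4: stack=$ z b c c  input=c c b z $  — match c
step 5: stack=$ z b c  input=c b z $  — match c
step 6: stack=$ z b  input=b z $  — match b
step 7: stack=$ z  input=z $  — match z
Accept reached after 7 steps.

7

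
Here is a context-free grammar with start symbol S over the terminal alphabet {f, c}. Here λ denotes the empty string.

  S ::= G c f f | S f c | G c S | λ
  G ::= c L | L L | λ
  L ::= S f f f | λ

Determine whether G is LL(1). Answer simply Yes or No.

No

FIRST(S) = {λ, c, f}
FIRST(G) = {λ, c, f}
FIRST(L) = {λ, c, f}
FOLLOW(S) = {$, f}
FOLLOW(G) = {c}
FOLLOW(L) = {c, f}
Cell M[G, c] receives both G ::= c L and G ::= L L and G ::= λ — the grammar is not LL(1).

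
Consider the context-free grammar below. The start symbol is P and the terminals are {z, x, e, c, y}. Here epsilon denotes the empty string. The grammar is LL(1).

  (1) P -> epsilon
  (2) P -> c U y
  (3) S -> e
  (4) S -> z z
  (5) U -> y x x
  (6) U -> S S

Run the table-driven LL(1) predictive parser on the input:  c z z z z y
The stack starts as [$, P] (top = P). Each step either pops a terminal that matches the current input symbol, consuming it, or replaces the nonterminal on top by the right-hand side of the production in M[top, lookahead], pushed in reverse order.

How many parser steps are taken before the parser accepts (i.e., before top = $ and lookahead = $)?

step 1: stack=$ P  input=c z z z z y $  — expand P -> c U y
step 2: stack=$ y U c  input=c z z z z y $  — match c
step 3: stack=$ y U  input=z z z z y $  — expand U -> S S
step 4: stack=$ y S S  input=z z z z y $  — expand S -> z z
step 5: stack=$ y S z z  input=z z z z y $  — match z
step 6: stack=$ y S z  input=z z z y $  — match z
step 7: stack=$ y S  input=z z y $  — expand S -> z z
step 8: stack=$ y z z  input=z z y $  — match z
step 9: stack=$ y z  input=z y $  — match z
step 10: stack=$ y  input=y $  — match y
Accept reached after 10 steps.

10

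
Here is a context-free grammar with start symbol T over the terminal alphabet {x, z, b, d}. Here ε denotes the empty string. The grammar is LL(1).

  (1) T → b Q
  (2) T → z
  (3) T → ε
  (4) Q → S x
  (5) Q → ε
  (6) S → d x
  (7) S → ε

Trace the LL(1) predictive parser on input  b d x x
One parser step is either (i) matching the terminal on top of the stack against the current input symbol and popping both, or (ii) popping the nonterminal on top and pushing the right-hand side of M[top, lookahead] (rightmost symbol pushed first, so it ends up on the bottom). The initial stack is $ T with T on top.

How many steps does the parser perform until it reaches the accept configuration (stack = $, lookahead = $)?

7

step 1: stack=$ T  input=b d x x $  — expand T → b Q
step 2: stack=$ Q b  input=b d x x $  — match b
step 3: stack=$ Q  input=d x x $  — expand Q → S x
step 4: stack=$ x S  input=d x x $  — expand S → d x
step 5: stack=$ x x d  input=d x x $  — match d
step 6: stack=$ x x  input=x x $  — match x
step 7: stack=$ x  input=x $  — match x
Accept reached after 7 steps.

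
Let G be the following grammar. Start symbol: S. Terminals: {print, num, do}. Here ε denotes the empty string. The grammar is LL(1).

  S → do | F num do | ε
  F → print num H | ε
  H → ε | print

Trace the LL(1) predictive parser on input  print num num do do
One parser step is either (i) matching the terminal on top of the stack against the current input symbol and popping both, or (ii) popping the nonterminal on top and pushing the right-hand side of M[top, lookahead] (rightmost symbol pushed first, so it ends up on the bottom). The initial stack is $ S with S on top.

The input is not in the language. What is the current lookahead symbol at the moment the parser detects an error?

     Stack                 Input                  Action
  1  $ S                   print num num do do $  expand S → F num do
  2  $ do num F            print num num do do $  expand F → print num H
  3  $ do num H num print  print num num do do $  match print
  4  $ do num H num        num num do do $        match num
  5  $ do num H            num do do $            expand H → ε
  6  $ do num              num do do $            match num
  7  $ do                  do do $                match do
  8  $                     do $                   error: stack empty but input remains

do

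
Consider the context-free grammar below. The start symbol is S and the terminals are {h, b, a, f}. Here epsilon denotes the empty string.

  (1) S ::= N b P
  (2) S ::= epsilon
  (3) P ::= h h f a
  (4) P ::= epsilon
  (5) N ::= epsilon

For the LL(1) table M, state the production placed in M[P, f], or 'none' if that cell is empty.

FIRST(P) = {epsilon, h}
FIRST(N) = {epsilon}
FIRST(S) = {epsilon, b}  (via N b P)
FOLLOW(S) includes $ since S is the start symbol.
FOLLOW(S): S appears on no right-hand side. Thus FOLLOW(S) = {$}.
FOLLOW(P): in S::=N b P, the suffix after P is empty, so FOLLOW(P) ⊇ FOLLOW(S) = {$}. Thus FOLLOW(P) = {$}.
For P ::= h h f a: FIRST(h h f a) = {h}, so it goes in M[P, t] for t ∈ {h}.
For P ::= epsilon: FIRST(epsilon) = {epsilon}, so it goes in M[P, t] for t ∈ {}; since epsilon ∈ FIRST, also for every t ∈ FOLLOW(P) = {$}.
None of these place a production in M[P, f].

none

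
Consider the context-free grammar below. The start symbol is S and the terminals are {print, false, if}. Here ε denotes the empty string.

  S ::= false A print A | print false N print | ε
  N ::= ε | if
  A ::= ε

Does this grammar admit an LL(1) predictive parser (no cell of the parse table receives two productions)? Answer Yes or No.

FIRST(S) = {ε, false, print}
FIRST(N) = {ε, if}
FIRST(A) = {ε}
FOLLOW(S) = {$}
FOLLOW(N) = {print}
FOLLOW(A) = {$, print}
Each cell of M receives at most one production.

Yes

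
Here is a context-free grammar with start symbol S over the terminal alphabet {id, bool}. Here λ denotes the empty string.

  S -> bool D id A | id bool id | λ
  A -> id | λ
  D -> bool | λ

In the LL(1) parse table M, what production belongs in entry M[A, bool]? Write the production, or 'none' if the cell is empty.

FIRST(S): from S->bool D id A we get {bool}; from S->id bool id we get {id}; from S->λ we get {λ}. So FIRST(S) = {λ, bool, id}.
FIRST(A): from A->id we get {id}; from A->λ we get {λ}. So FIRST(A) = {λ, id}.
FIRST(D): from D->bool we get {bool}; from D->λ we get {λ}. So FIRST(D) = {λ, bool}.
FOLLOW(S) includes $ since S is the start symbol.
FOLLOW(S): S appears on no right-hand side. Thus FOLLOW(S) = {$}.
FOLLOW(A): in S->bool D id A, the suffix after A is empty, so FOLLOW(A) ⊇ FOLLOW(S) = {$}. Thus FOLLOW(A) = {$}.
For A -> id: FIRST(id) = {id}, so it goes in M[A, t] for t ∈ {id}.
For A -> λ: FIRST(λ) = {λ}, so it goes in M[A, t] for t ∈ {}; since λ ∈ FIRST, also for every t ∈ FOLLOW(A) = {$}.
None of these place a production in M[A, bool].

none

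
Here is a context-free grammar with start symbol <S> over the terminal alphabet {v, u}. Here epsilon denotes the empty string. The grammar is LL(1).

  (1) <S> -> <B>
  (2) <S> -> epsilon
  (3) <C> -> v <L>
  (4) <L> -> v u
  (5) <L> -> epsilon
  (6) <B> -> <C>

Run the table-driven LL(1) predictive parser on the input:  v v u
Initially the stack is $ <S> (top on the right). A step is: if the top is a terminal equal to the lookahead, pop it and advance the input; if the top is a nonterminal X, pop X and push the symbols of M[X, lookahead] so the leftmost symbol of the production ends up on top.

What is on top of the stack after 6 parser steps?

u

step 1: stack=$ <S>  input=v v u $  — expand <S> -> <B>
step 2: stack=$ <B>  input=v v u $  — expand <B> -> <C>
step 3: stack=$ <C>  input=v v u $  — expand <C> -> v <L>
step 4: stack=$ <L> v  input=v v u $  — match v
step 5: stack=$ <L>  input=v u $  — expand <L> -> v u
step 6: stack=$ u v  input=v u $  — match v
Stack after step 6: $ u (top = u).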